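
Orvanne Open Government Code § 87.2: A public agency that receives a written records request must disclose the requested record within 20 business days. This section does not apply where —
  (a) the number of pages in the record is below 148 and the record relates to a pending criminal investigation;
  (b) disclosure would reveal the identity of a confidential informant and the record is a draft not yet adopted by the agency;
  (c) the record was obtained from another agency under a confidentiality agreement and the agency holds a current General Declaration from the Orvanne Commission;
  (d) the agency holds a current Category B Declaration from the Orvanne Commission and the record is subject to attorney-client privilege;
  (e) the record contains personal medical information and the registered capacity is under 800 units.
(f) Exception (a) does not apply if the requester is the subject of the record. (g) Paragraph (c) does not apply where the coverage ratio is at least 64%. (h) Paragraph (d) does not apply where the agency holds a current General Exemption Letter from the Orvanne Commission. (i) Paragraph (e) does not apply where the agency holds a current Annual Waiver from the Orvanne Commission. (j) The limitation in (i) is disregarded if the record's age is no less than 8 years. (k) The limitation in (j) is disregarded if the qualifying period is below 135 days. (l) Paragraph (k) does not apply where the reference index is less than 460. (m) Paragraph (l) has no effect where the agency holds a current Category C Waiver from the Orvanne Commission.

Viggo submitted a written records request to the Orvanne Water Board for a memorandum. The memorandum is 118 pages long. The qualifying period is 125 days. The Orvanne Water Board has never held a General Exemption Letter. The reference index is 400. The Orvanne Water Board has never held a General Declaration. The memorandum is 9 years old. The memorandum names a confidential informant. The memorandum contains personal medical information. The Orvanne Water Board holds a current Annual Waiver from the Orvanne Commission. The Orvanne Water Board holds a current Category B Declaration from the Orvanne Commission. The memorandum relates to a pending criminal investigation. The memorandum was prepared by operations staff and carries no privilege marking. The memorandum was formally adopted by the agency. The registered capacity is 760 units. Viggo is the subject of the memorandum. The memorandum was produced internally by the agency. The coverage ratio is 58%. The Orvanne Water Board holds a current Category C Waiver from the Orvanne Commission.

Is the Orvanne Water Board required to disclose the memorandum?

All of (a)'s requirements are met (the number of pages in the record is 118, below the 148 limit; the memorandum relates to a pending investigation). However, paragraph (f) must be considered: (f) operates against (a): Viggo is the subject of the memorandum. (a) is therefore removed.
Exception (b) does not apply: the memorandum has been formally adopted.
Exception (c) fails — the memorandum was produced internally.
Exception (d) fails — the memorandum carries no privilege marking.
All of (e)'s requirements are met (the memorandum contains personal medical information; the registered capacity is 760 units, under the 800 units limit). Turning to paragraphs (i)–(m): (i) operates against (e): a current Annual Waiver is held. (j) operates (the record's age is 9 years, meeting the 8 years threshold), but is itself disapplied by (k): (k) operates against (j): the qualifying period is 125 days, below the 135 days limit. (l) would limit (k) — the reference index is 400, less than the 460 limit — but (m) sets (l) aside: (m) operates against (l): a current Category C Waiver is held. Exception (e) does not apply.
None of the exceptions is available; § 87.2 applies in full.

Yes — the Orvanne Water Board must disclose the memorandum.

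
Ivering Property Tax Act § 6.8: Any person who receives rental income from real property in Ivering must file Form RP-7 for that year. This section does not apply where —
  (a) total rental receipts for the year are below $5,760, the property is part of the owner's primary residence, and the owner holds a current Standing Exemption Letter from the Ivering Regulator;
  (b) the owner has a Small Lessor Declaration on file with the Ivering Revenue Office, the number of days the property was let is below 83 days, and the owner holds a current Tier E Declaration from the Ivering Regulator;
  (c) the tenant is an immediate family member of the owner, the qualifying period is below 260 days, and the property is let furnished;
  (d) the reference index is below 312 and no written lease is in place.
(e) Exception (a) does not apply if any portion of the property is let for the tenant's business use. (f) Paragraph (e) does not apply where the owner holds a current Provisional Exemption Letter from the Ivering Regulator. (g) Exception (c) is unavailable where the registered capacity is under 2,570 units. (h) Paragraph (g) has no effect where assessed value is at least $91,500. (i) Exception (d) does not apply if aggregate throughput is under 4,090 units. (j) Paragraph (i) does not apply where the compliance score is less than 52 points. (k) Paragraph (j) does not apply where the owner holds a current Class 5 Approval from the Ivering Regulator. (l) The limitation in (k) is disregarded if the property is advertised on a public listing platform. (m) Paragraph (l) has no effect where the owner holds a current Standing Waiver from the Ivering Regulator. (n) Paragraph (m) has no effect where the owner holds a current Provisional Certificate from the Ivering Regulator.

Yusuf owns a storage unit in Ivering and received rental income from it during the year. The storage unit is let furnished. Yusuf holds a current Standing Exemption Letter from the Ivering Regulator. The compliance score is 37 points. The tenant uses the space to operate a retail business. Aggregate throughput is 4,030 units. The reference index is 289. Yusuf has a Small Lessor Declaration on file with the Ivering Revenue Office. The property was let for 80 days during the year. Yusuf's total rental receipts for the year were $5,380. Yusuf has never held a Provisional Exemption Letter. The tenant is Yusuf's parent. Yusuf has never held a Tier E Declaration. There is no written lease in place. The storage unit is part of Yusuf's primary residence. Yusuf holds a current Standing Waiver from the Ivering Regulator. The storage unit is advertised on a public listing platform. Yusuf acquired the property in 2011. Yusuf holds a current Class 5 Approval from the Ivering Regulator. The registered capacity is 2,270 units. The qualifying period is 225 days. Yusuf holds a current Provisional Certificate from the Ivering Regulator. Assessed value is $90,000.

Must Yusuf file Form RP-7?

Exception (a)'s conditions are all satisfied: total rental receipts for the year are $5,380, below the $5,760 limit; the storage unit is part of the primary residence; a current Standing Exemption Letter is held. But applying paragraphs (e)–(f): (e) operates against (a): the space is let for business use. (f), which would lift (e), is not engaged — no current Provisional Exemption Letter is held. So (a) is unavailable.
Exception (b) fails — no current Tier E Declaration is held.
Exception (c)'s conditions are all satisfied: the tenant is an immediate family member; the qualifying period is 225 days, below the 260 days limit; the property is let furnished. But applying paragraphs (g)–(h): (g) applies — the registered capacity is 2,270 units, under the 2,570 units limit. (h), which would lift (g), is not engaged — assessed value is $90,000, short of $91,500. Exception (c) does not apply.
Exception (d): the reference index is 289, below the 312 limit; there is no written lease — every condition holds. Applying paragraphs (i)–(n): (i) would limit (d) — aggregate throughput is 4,030 units, under the 4,090 units limit — but (j) sets (i) aside: (j) operates against (i): the compliance score is 37 points, less than the 52 points limit. (k) operates (a current Class 5 Approval is held), but is itself disapplied by (l): (l) operates against (k): the property is publicly advertised. (m) is engaged (a current Standing Waiver is held), but is set aside by (n): (n) operates — a current Provisional Certificate is held. (d) remains available.

No — exception (d) applies; Yusuf is not required to file Form RP-7.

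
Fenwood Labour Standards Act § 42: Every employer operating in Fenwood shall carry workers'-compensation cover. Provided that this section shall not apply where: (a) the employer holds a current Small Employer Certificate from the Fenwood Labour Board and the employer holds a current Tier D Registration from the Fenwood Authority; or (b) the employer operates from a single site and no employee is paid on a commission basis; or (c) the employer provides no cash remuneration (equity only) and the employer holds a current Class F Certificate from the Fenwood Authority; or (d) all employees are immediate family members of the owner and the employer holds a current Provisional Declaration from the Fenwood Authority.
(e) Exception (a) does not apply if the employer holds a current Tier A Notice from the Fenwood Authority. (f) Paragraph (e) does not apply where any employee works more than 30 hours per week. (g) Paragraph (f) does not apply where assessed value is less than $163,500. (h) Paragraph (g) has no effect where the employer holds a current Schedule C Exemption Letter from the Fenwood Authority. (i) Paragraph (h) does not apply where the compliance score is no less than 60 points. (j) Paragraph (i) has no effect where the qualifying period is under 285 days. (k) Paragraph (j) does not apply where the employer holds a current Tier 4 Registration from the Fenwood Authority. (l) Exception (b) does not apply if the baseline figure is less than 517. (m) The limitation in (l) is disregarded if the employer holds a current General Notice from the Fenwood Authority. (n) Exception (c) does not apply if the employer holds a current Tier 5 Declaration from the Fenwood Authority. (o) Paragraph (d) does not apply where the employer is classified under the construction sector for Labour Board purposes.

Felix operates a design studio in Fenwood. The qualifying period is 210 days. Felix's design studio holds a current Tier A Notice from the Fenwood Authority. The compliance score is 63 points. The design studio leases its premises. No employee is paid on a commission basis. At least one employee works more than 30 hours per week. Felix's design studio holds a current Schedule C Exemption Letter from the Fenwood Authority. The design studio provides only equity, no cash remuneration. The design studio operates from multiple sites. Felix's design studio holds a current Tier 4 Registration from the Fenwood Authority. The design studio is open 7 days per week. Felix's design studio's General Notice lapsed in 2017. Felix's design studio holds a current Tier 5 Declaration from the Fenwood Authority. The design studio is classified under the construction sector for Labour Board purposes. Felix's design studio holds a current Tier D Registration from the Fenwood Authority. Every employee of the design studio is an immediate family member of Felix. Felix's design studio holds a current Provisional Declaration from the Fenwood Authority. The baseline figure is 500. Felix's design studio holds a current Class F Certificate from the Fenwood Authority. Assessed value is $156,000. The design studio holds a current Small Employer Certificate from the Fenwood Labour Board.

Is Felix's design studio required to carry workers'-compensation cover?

Yes — Felix's design studio must carry workers'-compensation cover.

Exception (a) is satisfied on its face — a current Small Employer Certificate is held; a current Tier D Registration is held. Turning to paragraphs (e)–(k): (e) operates — a current Tier A Notice is held. (f) would limit (e) — at least one employee exceeds 30 hours/week — but (g) sets (f) aside: (g) operates against (f): assessed value is $156,000, less than the $163,500 limit. (h) would limit (g) — a current Schedule C Exemption Letter is held — but (i) sets (h) aside: (i) operates against (h): the compliance score is 63 points, meeting the 60 points threshold. (j) applies (the qualifying period is 210 days, under the 285 days limit), but yields to (k): (k) operates against (j): a current Tier 4 Registration is held. (a) is therefore removed.
Exception (b) does not apply: the employer operates from multiple sites.
Exception (c): remuneration is equity-only; a current Class F Certificate is held — every condition holds. However, paragraph (n) must be considered: (n) operates against (c): a current Tier 5 Declaration is held. Exception (c) does not apply.
Exception (d) is satisfied on its face — every employee is an immediate family member; a current Provisional Declaration is held. But applying paragraph (o): (o) operates — the design studio is classified under the construction sector. Exception (d) does not apply.
None of the exceptions is available; § 42 applies in full.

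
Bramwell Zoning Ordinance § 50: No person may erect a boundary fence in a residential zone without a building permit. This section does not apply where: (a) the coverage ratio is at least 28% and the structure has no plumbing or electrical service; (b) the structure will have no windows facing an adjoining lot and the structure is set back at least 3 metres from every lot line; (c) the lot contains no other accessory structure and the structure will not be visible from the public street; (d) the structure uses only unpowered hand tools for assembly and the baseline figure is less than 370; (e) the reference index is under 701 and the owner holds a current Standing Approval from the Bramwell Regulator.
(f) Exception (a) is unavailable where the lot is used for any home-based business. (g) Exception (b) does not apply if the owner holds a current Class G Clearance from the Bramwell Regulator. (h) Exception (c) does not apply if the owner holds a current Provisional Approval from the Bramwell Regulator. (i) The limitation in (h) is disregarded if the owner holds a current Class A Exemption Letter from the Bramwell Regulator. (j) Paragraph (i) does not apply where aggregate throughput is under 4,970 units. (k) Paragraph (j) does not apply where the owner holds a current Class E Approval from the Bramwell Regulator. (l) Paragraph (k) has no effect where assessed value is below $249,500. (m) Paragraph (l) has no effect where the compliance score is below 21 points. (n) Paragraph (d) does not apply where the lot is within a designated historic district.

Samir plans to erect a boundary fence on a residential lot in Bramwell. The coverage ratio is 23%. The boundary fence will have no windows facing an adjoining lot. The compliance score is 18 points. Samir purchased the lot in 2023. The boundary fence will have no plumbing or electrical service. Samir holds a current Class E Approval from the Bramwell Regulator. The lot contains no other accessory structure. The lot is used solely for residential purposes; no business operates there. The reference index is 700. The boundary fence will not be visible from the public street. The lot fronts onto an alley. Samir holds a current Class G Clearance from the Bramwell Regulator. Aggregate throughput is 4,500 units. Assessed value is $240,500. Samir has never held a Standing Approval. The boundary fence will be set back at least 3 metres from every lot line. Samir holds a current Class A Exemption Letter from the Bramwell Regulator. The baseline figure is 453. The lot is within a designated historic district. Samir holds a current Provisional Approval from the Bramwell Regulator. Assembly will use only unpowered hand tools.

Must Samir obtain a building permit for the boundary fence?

No — exception (c) applies; Samir does not need a building permit.

Exception (a) requires that the coverage ratio is at least 28%; but the coverage ratio is 23%, short of 28%, so (a) is unavailable.
Exception (b): no windows face an adjoining lot; the setback is at least 3 m on every side — every condition holds. Turning to paragraph (g): (g) operates against (b): a current Class G Clearance is held. (b) is therefore removed.
Exception (c): the lot has no other accessory structure; the structure will not be visible from the street — every condition holds. Considering the limiting provisions: (h) applies (a current Provisional Approval is held), but is set aside by (i): (i) operates against (h): a current Class A Exemption Letter is held. (j) would limit (i) — aggregate throughput is 4,500 units, under the 4,970 units limit — but (k) sets (j) aside: (k) operates against (j): a current Class E Approval is held. (l) would limit (k) — assessed value is $240,500, below the $249,500 limit — but (m) sets (l) aside: (m) operates against (l): the compliance score is 18 points, below the 21 points limit. So (c) applies.
Exception (d) does not apply: the baseline figure is 453, not less than 370.
Exception (e) does not apply: there is no Standing Approval in force.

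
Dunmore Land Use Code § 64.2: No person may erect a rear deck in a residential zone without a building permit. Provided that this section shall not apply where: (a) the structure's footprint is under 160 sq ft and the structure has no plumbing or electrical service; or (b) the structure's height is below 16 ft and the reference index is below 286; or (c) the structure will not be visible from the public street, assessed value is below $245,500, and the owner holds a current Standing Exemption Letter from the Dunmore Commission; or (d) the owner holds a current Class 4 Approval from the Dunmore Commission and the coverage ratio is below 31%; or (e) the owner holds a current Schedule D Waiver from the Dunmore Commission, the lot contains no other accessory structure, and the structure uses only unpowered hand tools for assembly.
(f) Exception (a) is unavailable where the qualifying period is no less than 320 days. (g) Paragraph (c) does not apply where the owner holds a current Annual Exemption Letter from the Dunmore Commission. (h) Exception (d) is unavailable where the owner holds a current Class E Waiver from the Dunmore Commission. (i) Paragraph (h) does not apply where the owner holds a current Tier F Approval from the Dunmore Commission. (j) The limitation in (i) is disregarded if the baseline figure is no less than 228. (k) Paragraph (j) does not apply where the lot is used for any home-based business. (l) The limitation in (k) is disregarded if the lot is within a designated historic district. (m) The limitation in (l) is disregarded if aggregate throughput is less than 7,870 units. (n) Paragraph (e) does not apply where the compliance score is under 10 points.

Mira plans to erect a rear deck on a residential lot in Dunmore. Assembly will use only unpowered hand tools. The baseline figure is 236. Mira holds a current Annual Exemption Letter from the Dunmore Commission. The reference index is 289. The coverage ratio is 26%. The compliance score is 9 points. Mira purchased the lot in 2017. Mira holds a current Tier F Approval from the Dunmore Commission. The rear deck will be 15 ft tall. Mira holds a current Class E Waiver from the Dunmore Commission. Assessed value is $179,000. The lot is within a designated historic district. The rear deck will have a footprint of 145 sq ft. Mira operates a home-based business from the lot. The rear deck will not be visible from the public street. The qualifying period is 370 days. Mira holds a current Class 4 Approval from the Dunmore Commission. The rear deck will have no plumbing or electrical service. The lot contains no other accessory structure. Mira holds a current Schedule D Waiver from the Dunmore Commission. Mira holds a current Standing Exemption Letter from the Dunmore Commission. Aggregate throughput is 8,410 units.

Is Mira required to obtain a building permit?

Yes — Mira must obtain a building permit.

Exception (a) is satisfied on its face — the structure's footprint is 145 sq ft, under the 160 sq ft limit; there is no plumbing or electrical service. However, paragraph (f) must be considered: (f) operates — the qualifying period is 370 days, meeting the 320 days threshold. So (a) is unavailable.
Exception (b) requires that the reference index is below 286; but the reference index is 289, not below 286, so (b) is unavailable.
All of (c)'s requirements are met (the structure will not be visible from the street; assessed value is $179,000, below the $245,500 limit; a current Standing Exemption Letter is held). However, paragraph (g) must be considered: (g) applies — a current Annual Exemption Letter is held. So (c) is unavailable.
All of (d)'s requirements are met (a current Class 4 Approval is held; the coverage ratio is 26%, below the 31% limit). But: (h) operates — a current Class E Waiver is held. (i) would limit (h) — a current Tier F Approval is held — but (j) sets (i) aside: (j) operates against (i): the baseline figure is 236, meeting the 228 threshold. (k) is triggered (a home-based business operates on the lot), but is displaced by (l): (l) is engaged — the lot is in a historic district. (m) does not operate here (aggregate throughput is 8,410 units, not less than 7,870 units), so (l) stands. (d) is therefore removed.
Exception (e)'s conditions are all satisfied: a current Schedule D Waiver is held; the lot has no other accessory structure; assembly uses only hand tools. But: (n) operates against (e): the compliance score is 9 points, under the 10 points limit. Exception (e) does not apply.
None of the exceptions is available; § 64.2 applies in full.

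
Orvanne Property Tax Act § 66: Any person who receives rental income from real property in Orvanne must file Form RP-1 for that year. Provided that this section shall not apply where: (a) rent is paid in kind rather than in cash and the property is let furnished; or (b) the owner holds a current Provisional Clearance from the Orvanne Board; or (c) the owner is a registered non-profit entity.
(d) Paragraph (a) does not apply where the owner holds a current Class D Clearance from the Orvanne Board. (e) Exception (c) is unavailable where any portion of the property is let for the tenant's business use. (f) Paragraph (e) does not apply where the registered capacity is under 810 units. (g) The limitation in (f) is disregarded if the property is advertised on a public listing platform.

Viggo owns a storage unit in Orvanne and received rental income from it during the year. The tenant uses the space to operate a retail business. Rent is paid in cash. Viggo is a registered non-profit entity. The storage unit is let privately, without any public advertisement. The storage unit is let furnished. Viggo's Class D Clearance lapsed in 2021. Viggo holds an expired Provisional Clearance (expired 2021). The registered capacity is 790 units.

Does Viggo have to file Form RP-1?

Exception (a) fails — rent is paid in cash.
Exception (b) does not apply: the Provisional Clearance is not current.
Exception (c)'s conditions are all satisfied: Viggo is a registered non-profit. Considering the limiting provisions: (e) would limit (c) — the space is let for business use — but (f) sets (e) aside: (f) operates — the registered capacity is 790 units, under the 810 units limit. (g) is not engaged (the property is let privately without advertisement), so (f) stands. So (c) applies.

No — exception (c) applies; Viggo is not required to file Form RP-1.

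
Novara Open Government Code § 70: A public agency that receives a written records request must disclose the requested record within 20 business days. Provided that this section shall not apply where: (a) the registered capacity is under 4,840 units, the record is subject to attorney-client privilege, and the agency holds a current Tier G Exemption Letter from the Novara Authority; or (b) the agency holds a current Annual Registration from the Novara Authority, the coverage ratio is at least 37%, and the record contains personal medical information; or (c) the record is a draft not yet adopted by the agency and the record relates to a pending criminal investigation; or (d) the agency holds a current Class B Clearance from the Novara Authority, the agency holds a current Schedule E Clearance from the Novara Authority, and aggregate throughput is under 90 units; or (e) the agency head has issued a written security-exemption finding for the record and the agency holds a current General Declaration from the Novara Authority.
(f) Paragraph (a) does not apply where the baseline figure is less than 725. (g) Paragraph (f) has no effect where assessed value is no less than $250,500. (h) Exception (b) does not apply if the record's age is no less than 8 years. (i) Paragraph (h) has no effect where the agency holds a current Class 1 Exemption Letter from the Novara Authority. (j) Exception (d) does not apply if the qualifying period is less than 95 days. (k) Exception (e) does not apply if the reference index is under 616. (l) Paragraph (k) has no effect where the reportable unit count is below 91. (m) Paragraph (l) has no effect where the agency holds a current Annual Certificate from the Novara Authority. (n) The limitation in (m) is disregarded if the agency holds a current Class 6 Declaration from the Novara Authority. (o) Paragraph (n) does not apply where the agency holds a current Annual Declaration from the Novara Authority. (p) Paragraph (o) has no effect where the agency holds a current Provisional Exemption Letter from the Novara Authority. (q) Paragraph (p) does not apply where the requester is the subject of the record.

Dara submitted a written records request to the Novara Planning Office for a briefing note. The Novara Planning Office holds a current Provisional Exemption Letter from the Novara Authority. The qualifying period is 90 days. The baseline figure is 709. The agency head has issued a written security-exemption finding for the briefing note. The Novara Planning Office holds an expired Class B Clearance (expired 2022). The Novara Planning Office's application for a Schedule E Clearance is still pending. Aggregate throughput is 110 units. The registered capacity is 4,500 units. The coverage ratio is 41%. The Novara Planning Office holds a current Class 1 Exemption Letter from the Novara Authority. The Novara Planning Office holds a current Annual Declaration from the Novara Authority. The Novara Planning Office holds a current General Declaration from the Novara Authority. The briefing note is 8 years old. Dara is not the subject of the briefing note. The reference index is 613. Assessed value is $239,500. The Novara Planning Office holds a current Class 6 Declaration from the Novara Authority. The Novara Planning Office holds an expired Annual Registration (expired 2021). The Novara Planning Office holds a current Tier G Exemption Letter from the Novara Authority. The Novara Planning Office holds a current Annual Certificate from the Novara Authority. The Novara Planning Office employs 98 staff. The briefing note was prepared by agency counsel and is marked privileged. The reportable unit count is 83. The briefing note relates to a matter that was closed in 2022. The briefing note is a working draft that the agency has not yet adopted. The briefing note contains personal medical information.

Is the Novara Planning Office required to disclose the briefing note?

All of (a)'s requirements are met (the registered capacity is 4,500 units, under the 4,840 units limit; the briefing note is privileged; a current Tier G Exemption Letter is held). But: (f) operates against (a): the baseline figure is 709, less than the 725 limit. (g), which would lift (f), is not engaged — assessed value is $239,500, short of $250,500. (a) is therefore removed.
Exception (b) fails — the Annual Registration is not current.
Exception (c) requires that the record relates to a pending criminal investigation; but the briefing note relates to a closed matter, so (c) is unavailable.
Exception (d) fails — there is no Class B Clearance in force.
All of (e)'s requirements are met (a written security-exemption finding has been issued; a current General Declaration is held). Considering the limiting provisions: (k) applies (the reference index is 613, under the 616 limit), but is itself disapplied by (l): (l) operates — the reportable unit count is 83, below the 91 limit. (m) would limit (l) — a current Annual Certificate is held — but (n) sets (m) aside: (n) applies — a current Class 6 Declaration is held. (o) would limit (n) — a current Annual Declaration is held — but (p) sets (o) aside: (p) operates against (o): a current Provisional Exemption Letter is held. (q), which would lift (p), is not engaged — Dara is not the subject of the briefing note. Exception (e) stands.

No — exception (e) applies; the Novara Planning Office is not required to disclose the briefing note.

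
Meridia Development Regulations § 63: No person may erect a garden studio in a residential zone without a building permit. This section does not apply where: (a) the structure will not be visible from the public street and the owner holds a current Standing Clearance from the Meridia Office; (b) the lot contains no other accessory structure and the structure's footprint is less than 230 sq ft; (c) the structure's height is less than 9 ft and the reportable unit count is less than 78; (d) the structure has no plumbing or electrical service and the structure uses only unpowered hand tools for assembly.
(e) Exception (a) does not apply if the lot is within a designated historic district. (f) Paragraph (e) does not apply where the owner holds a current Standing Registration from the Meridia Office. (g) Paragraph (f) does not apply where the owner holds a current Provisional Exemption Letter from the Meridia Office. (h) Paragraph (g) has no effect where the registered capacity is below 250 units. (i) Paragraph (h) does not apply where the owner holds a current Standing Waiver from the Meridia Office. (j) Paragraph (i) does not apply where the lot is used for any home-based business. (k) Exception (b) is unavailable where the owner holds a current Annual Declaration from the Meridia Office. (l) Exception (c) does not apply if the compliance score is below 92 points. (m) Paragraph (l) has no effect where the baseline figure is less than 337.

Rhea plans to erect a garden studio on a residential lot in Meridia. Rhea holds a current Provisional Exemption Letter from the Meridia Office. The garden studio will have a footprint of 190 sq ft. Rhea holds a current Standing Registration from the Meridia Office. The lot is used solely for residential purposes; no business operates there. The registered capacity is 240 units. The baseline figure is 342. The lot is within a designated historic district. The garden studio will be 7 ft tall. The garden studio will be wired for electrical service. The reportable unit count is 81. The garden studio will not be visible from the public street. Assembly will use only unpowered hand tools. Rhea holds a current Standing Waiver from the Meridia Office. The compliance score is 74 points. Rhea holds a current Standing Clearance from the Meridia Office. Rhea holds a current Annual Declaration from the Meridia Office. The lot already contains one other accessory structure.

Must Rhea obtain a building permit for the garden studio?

Exception (a): the structure will not be visible from the street; a current Standing Clearance is held — every condition holds. However, paragraphs (e)–(j) must be considered: (e) operates — the lot is in a historic district. (f) would limit (e) — a current Standing Registration is held — but (g) sets (f) aside: (g) operates against (f): a current Provisional Exemption Letter is held. (h) is engaged (the registered capacity is 240 units, below the 250 units limit), but is displaced by (i): (i) operates — a current Standing Waiver is held. (j), which would lift (i), is inapplicable — the lot is solely residential. Exception (a) does not apply.
Exception (b) requires that the lot contains no other accessory structure; but the lot already has another accessory structure, so (b) is unavailable.
Exception (c) requires that the reportable unit count is less than 78; but the reportable unit count is 81, not less than 78, so (c) is unavailable.
Exception (d) does not apply: electrical service is planned.
No exception displaces § 63.

Yes — Rhea must obtain a building permit.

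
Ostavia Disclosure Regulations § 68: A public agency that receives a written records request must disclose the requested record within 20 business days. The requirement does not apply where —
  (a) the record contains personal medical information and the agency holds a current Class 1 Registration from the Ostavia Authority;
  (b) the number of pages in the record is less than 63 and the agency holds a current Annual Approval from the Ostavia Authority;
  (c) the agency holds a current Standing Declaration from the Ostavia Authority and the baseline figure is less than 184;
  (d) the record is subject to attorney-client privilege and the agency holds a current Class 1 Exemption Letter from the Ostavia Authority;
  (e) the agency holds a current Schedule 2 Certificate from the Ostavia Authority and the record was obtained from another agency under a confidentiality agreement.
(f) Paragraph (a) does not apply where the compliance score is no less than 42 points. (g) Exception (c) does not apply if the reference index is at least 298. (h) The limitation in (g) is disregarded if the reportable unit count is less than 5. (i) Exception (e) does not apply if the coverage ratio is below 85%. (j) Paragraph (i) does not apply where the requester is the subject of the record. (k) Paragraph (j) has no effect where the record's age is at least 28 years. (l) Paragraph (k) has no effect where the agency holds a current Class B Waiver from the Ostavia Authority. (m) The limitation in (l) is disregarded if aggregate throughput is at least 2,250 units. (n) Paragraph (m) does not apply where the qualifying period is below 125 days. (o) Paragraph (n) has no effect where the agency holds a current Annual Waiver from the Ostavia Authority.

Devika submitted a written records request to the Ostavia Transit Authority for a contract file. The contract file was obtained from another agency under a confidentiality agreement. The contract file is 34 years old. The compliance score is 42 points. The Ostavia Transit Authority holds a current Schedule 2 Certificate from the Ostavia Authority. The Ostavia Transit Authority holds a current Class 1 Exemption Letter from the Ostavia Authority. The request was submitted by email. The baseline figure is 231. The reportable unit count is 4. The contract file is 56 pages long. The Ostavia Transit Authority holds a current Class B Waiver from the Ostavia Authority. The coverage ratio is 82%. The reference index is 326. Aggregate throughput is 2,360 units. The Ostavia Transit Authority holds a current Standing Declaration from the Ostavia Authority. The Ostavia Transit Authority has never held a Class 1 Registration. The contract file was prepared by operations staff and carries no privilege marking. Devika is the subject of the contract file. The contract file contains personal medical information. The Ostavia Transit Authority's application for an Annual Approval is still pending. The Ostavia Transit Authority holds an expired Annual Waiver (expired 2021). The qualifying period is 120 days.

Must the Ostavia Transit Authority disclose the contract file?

Exception (a) requires that the agency holds a current Class 1 Registration from the Ostavia Authority; but the Class 1 Registration is not current, so (a) is unavailable.
Exception (b) fails — the Annual Approval is not current.
Exception (c) does not apply: the baseline figure is 231, not less than 184.
Exception (d) does not apply: the contract file carries no privilege marking.
Exception (e) is satisfied on its face — a current Schedule 2 Certificate is held; the contract file was obtained under a confidentiality agreement. Considering the limiting provisions: (i) would limit (e) — the coverage ratio is 82%, below the 85% limit — but (j) sets (i) aside: (j) is engaged — Devika is the subject of the contract file. (k) operates (the record's age is 34 years, meeting the 28 years threshold), but is displaced by (l): (l) operates against (k): a current Class B Waiver is held. (m) would limit (l) — aggregate throughput is 2,360 units, meeting the 2,250 units threshold — but (n) sets (m) aside: (n) is triggered — the qualifying period is 120 days, below the 125 days limit. (o), which would lift (n), is not engaged — no current Annual Waiver is held. So (e) applies.

No — exception (e) applies; the Ostavia Transit Authority is not required to disclose the contract file.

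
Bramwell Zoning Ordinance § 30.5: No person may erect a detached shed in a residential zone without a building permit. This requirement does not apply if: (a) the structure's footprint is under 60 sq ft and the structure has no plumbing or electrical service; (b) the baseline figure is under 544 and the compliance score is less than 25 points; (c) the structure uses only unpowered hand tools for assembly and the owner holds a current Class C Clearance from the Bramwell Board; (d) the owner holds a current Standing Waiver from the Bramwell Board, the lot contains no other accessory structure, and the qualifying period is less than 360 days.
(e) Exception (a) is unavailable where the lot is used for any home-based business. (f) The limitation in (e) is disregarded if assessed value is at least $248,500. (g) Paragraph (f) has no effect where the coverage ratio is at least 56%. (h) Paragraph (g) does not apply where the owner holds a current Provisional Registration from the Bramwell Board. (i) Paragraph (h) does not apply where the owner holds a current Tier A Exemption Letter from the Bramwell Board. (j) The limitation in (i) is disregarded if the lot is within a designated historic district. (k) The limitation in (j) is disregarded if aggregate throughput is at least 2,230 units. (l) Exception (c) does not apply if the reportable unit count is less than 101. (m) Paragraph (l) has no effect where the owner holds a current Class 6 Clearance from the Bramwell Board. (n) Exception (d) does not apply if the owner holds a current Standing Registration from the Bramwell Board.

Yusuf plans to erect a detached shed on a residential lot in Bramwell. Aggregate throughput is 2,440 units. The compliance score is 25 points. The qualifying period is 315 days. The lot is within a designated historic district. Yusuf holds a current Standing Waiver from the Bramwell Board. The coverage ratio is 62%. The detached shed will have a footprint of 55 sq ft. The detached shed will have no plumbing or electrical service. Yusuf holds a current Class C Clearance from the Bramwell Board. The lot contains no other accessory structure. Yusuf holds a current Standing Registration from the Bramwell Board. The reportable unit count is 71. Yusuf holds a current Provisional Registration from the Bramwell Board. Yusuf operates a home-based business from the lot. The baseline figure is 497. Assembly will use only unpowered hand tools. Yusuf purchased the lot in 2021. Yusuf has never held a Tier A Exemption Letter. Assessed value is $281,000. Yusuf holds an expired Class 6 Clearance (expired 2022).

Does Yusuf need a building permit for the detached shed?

All of (a)'s requirements are met (the structure's footprint is 55 sq ft, under the 60 sq ft limit; there is no plumbing or electrical service). Considering the limiting provisions: (e) is engaged (a home-based business operates on the lot), but is displaced by (f): (f) operates against (e): assessed value is $281,000, meeting the $248,500 threshold. (g) would limit (f) — the coverage ratio is 62%, meeting the 56% threshold — but (h) sets (g) aside: (h) operates against (g): a current Provisional Registration is held. (i), which would lift (h), does not operate here — there is no Tier A Exemption Letter in force. (a) remains available.
Exception (b) requires that the compliance score is less than 25 points; but the compliance score is 25 points, not less than 25 points, so (b) is unavailable.
Exception (c): assembly uses only hand tools; a current Class C Clearance is held — every condition holds. However, paragraphs (l)–(m) must be considered: (l) applies — the reportable unit count is 71, less than the 101 limit. (m) is not engaged (no current Class 6 Clearance is held), so (l) stands. (c) is therefore removed.
Exception (d) is satisfied on its face — a current Standing Waiver is held; the lot has no other accessory structure; the qualifying period is 315 days, less than the 360 days limit. But: (n) operates against (d): a current Standing Registration is held. (d) is therefore removed.

No — exception (a) applies; Yusuf does not need a building permit.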